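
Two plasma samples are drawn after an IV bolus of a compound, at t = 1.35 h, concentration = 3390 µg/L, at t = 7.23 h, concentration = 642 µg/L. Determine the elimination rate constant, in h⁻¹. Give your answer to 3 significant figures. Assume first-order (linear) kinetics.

k = ln(C₁/C₂) / (t₂ − t₁) = ln(3390/642) / (7.23 − 1.35)
  = 1.664 / 5.880 = 0.2830 h⁻¹

0.283 h⁻¹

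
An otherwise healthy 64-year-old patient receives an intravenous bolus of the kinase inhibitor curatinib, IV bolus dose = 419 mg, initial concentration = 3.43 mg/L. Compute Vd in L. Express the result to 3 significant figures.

122 L

Vd = Dose / C₀ = 419.0 / 3.43 = 122.2 L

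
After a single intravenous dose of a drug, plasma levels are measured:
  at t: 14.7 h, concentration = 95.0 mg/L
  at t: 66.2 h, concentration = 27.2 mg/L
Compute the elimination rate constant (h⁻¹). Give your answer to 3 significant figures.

k = ln(C₁/C₂) / (t₂ − t₁) = ln(95.0/27.2) / (66.2 − 14.7)
  = 1.251 / 51.50 = 0.02429 h⁻¹

0.0243 h⁻¹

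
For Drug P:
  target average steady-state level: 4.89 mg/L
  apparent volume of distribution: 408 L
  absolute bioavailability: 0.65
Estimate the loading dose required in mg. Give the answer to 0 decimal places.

3069 mg

LD = Css × Vd / F = 4.89 × 408 / 0.65 = 3069 mg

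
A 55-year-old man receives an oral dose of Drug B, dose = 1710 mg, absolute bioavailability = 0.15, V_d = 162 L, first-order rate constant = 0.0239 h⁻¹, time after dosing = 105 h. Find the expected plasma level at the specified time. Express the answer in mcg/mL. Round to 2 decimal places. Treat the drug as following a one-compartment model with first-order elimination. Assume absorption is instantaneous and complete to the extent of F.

0.13 mcg/mL

Amount reaching circulation = F × Dose = 0.15 × 1710 = 256.5 mg
C₀ = F·Dose / Vd = 256.5 / 162 = 1.583 mg/L
C = C₀ · e^(−k·t) = 1.583 × e^(−0.02390 × 105)
  = 1.583 × 0.08131 = 0.1287 mg/L
(0.1287 mg/L = 0.1287 mcg/mL)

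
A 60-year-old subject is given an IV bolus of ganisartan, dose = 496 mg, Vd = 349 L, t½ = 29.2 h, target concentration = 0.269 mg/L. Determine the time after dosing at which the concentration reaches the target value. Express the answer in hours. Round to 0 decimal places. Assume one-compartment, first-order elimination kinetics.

70 h

C₀ = Dose / Vd = 496.0 / 349 = 1.421 mg/L
k = ln2 / t½ = 0.693147 / 29.2 = 0.02374 h⁻¹
t = ln(C₀ / C) / k = ln(1.421 / 0.269) / 0.02374
  = ln(5.283) / 0.02374 = 1.664 / 0.02374 = 70.09 h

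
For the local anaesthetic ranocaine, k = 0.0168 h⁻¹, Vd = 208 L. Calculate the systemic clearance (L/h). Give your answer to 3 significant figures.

3.49 L/h

CL = k × Vd = 0.0168 × 208 = 3.494 L/h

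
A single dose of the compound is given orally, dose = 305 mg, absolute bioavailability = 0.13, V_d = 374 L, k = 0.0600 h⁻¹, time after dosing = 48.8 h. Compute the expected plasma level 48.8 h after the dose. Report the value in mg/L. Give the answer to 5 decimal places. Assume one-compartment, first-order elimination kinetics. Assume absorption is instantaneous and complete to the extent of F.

Amount reaching circulation = F × Dose = 0.13 × 305.0 = 39.65 mg
C₀ = F·Dose / Vd = 39.65 / 374 = 0.1060 mg/L
C = C₀ · e^(−k·t) = 0.1060 × e^(−0.06000 × 48.8)
  = 0.1060 × 0.05350 = 0.005671 mg/L

0.00567 mg/L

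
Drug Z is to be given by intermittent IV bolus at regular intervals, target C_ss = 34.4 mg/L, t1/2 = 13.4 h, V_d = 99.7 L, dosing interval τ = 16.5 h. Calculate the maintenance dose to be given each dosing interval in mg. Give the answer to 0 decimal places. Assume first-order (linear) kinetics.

2927 mg

k = ln2 / t½ = 0.693147 / 13.4 = 0.05173 h⁻¹
CL = k × Vd = 0.05173 × 99.7 = 5.157 L/h
At steady state, Dose/τ = Css × CL.
Dose = Css × CL × τ = 34.4 × 5.157 × 16.5 = 2927 mg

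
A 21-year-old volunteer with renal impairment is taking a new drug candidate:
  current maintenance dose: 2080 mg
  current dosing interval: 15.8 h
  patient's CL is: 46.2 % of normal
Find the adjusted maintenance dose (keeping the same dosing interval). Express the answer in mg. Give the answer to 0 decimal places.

To keep the same average steady-state level, dosing rate must scale with clearance.
CL ratio = 46.2 / 100 = 0.4620
New dose (same interval) = 2080 × 0.4620 = 961.0 mg

961 mg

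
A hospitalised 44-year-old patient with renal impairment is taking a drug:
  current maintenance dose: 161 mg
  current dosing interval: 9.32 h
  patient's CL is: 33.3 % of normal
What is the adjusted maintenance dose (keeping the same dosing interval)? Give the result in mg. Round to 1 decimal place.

53.6 mg

To keep the same average steady-state level, dosing rate must scale with clearance.
CL ratio = 33.3 / 100 = 0.3330
New dose (same interval) = 161 × 0.3330 = 53.61 mg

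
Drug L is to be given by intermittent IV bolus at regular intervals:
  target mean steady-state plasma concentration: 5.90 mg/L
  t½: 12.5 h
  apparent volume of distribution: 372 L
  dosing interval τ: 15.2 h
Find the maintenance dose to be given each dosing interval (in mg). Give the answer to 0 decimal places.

1850 mg

k = ln2 / t½ = 0.693147 / 12.5 = 0.05545 h⁻¹
CL = k × Vd = 0.05545 × 372 = 20.63 L/h
At steady state, Dose/τ = Css × CL.
Dose = Css × CL × τ = 5.90 × 20.63 × 15.2 = 1850 mg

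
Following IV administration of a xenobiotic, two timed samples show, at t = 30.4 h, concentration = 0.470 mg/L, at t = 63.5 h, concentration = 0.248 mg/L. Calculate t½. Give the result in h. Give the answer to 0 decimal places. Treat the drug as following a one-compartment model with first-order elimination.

36 h

k = ln(C₁/C₂) / (t₂ − t₁) = ln(0.470/0.248) / (63.5 − 30.4)
  = 0.6393 / 33.10 = 0.01931 h⁻¹
t½ = ln2 / k = 0.693147 / 0.01931 = 35.90 h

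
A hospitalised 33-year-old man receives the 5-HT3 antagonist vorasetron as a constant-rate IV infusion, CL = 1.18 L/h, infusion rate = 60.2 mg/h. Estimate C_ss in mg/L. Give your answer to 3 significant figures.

51.0 mg/L

At steady state Css = R₀ / CL = 60.2 / 1.180 = 51.02 mg/L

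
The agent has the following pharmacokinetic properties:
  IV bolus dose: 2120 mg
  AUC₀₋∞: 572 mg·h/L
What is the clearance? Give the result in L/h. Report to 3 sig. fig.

CL = Dose / AUC = 2120 / 572 = 3.706 L/h

3.71 L/h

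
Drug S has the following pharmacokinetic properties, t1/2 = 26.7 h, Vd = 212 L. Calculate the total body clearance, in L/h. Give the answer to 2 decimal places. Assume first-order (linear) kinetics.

k = ln2 / t½ = 0.693147 / 26.7 = 0.02596 h⁻¹
CL = k × Vd = 0.02596 × 212 = 5.504 L/h

5.50 L/h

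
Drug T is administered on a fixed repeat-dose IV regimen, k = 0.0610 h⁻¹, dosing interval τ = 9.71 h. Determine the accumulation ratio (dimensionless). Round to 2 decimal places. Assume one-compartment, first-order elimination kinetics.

e^(−kτ) = e^(−0.06100 × 9.71) = 0.5530
Accumulation ratio R = 1 / (1 − e^(−kτ)) = 1 / (1 − 0.5530) = 2.237

2.24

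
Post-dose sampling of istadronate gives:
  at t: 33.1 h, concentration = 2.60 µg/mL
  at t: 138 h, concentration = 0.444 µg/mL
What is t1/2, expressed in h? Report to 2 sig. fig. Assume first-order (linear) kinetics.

k = ln(C₁/C₂) / (t₂ − t₁) = ln(2.60/0.444) / (138 − 33.1)
  = 1.767 / 104.9 = 0.01684 h⁻¹
t½ = ln2 / k = 0.693147 / 0.01684 = 41.16 h

41 h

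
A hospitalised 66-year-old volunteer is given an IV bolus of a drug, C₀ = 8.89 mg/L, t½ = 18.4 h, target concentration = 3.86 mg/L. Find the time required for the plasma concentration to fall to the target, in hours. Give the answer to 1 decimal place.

22.1 h

k = ln2 / t½ = 0.693147 / 18.4 = 0.03767 h⁻¹
t = ln(C₀ / C) / k = ln(8.890 / 3.86) / 0.03767
  = ln(2.303) / 0.03767 = 0.8342 / 0.03767 = 22.14 h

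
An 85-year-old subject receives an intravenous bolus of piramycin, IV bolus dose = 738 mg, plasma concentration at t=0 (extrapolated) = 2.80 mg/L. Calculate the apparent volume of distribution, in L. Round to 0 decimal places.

Vd = Dose / C₀ = 738.0 / 2.80 = 263.6 L

264 L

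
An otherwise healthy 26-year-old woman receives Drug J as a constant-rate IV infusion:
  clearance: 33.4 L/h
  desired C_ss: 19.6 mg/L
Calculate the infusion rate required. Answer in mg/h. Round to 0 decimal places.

655 mg/h

At steady state, infusion rate R₀ = Css × CL = 19.6 × 33.40 = 654.6 mg/h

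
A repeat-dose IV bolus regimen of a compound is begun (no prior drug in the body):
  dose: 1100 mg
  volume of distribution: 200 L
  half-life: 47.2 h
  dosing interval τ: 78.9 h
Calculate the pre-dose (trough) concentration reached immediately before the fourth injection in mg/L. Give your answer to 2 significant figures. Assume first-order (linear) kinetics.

C₀ per dose = Dose / Vd = 1100 / 200 = 5.500 mg/L
k = ln2 / t½ = 0.693147 / 47.2 = 0.01469 h⁻¹
Fraction remaining after one interval: r = e^(−kτ) = e^(−0.01469 × 78.9) = 0.3138
Before dose 4, 3 doses have been given (aged 1τ, 2τ, 3τ).
C_trough = C₀ × (r + r² + … + r^3) = C₀ × r(1−r^3)/(1−r)
        = 5.500 × 0.3138 × (1 − 0.03090) / (1 − 0.3138) = 2.437 mg/L

2.4 mg/L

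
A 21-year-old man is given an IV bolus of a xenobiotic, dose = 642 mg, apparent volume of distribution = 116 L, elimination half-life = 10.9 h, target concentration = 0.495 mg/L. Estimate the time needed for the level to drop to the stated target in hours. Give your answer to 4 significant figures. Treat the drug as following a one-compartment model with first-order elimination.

C₀ = Dose / Vd = 642.0 / 116 = 5.534 mg/L
k = ln2 / t½ = 0.693147 / 10.9 = 0.06359 h⁻¹
t = ln(C₀ / C) / k = ln(5.534 / 0.495) / 0.06359
  = ln(11.18) / 0.06359 = 2.414 / 0.06359 = 37.96 h

37.96 h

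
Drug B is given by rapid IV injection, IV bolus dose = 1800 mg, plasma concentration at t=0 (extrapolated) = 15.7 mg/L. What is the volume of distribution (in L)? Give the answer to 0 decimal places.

Vd = Dose / C₀ = 1800 / 15.7 = 114.6 L

115 L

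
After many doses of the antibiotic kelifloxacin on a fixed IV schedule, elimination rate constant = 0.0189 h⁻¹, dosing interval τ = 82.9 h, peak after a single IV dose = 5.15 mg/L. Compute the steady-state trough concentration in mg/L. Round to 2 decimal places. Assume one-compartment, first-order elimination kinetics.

e^(−kτ) = e^(−0.01890 × 82.9) = 0.2087
Accumulation ratio R = 1 / (1 − e^(−kτ)) = 1 / (1 − 0.2087) = 1.264
Steady-state trough = C₀ × R × e^(−kτ) = 5.15 × 1.264 × 0.2087 = 1.359 mg/L

1.36 mg/L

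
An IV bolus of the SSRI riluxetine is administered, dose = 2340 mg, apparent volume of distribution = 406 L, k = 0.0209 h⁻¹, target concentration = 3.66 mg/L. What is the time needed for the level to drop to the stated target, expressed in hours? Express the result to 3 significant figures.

21.7 h

C₀ = Dose / Vd = 2340 / 406 = 5.764 mg/L
t = ln(C₀ / C) / k = ln(5.764 / 3.66) / 0.02090
  = ln(1.575) / 0.02090 = 0.4543 / 0.02090 = 21.74 h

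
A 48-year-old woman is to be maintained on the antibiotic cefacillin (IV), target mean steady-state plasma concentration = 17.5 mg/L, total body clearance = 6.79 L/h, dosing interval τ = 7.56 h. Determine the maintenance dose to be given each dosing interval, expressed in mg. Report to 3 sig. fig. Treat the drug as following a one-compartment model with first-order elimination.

At steady state, Dose/τ = Css × CL.
Dose = Css × CL × τ = 17.5 × 6.790 × 7.56 = 898.3 mg

898 mg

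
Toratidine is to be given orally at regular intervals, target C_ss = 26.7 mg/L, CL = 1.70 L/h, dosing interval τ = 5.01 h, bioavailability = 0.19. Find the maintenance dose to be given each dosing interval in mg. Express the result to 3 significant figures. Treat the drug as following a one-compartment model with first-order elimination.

1200 mg

At steady state, F × (Dose/τ) = Css × CL.
Dose = Css × CL × τ / F = 26.7 × 1.700 × 5.01 / 0.19 = 1197 mg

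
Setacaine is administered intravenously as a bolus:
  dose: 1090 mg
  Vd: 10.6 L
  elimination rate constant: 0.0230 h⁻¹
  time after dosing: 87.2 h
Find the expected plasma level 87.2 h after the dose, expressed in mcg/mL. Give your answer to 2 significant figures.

C₀ = Dose / Vd = 1090 / 10.6 = 102.8 mg/L
C = C₀ · e^(−k·t) = 102.8 × e^(−0.02300 × 87.2)
  = 102.8 × 0.1346 = 13.84 mg/L
(13.84 mg/L = 13.84 mcg/mL)

14 mcg/mL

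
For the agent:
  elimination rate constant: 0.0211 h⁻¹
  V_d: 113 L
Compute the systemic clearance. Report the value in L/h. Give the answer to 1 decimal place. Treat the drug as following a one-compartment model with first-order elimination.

CL = k × Vd = 0.0211 × 113 = 2.384 L/h

2.4 L/h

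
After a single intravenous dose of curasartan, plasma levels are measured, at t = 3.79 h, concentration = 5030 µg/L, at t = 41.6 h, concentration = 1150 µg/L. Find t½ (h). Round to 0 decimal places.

18 h

k = ln(C₁/C₂) / (t₂ − t₁) = ln(5030/1150) / (41.6 − 3.79)
  = 1.476 / 37.81 = 0.03904 h⁻¹
t½ = ln2 / k = 0.693147 / 0.03904 = 17.75 h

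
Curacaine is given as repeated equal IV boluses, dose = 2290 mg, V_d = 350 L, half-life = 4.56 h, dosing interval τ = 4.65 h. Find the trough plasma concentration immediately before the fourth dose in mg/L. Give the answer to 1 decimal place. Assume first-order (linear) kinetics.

C₀ per dose = Dose / Vd = 2290 / 350 = 6.543 mg/L
k = ln2 / t½ = 0.693147 / 4.56 = 0.1520 h⁻¹
Fraction remaining after one interval: r = e^(−kτ) = e^(−0.1520 × 4.65) = 0.4932
Before dose 4, 3 doses have been given (aged 1τ, 2τ, 3τ).
C_trough = C₀ × (r + r² + … + r^3) = C₀ × r(1−r^3)/(1−r)
        = 6.543 × 0.4932 × (1 − 0.1200) / (1 − 0.4932) = 5.603 mg/L

5.6 mg/L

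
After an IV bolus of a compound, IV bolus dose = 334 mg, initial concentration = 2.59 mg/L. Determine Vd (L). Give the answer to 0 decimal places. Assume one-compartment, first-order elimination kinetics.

129 L

Vd = Dose / C₀ = 334.0 / 2.59 = 129.0 L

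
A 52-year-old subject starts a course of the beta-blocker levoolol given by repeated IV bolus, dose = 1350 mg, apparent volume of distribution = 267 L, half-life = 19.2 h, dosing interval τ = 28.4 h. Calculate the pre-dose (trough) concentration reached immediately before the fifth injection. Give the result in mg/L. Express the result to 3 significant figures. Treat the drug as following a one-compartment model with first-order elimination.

2.78 mg/L

C₀ per dose = Dose / Vd = 1350 / 267 = 5.056 mg/L
k = ln2 / t½ = 0.693147 / 19.2 = 0.03610 h⁻¹
Fraction remaining after one interval: r = e^(−kτ) = e^(−0.03610 × 28.4) = 0.3587
Before dose 5, 4 doses have been given (aged 1τ, 2τ, 3τ, 4τ).
C_trough = C₀ × (r + r² + … + r^4) = C₀ × r(1−r^4)/(1−r)
        = 5.056 × 0.3587 × (1 − 0.01655) / (1 − 0.3587) = 2.781 mg/L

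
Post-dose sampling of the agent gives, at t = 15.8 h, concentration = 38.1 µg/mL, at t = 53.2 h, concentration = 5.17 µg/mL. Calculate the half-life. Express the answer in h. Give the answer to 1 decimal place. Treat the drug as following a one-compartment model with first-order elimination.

13.0 h

k = ln(C₁/C₂) / (t₂ − t₁) = ln(38.1/5.17) / (53.2 − 15.8)
  = 1.997 / 37.40 = 0.05340 h⁻¹
t½ = ln2 / k = 0.693147 / 0.05340 = 12.98 h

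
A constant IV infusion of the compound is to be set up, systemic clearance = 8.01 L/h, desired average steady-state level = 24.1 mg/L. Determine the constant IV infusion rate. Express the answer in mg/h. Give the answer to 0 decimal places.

At steady state, infusion rate R₀ = Css × CL = 24.1 × 8.010 = 193.0 mg/h

193 mg/h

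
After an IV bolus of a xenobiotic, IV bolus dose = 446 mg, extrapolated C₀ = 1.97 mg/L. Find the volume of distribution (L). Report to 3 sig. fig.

226 L

Vd = Dose / C₀ = 446.0 / 1.97 = 226.4 L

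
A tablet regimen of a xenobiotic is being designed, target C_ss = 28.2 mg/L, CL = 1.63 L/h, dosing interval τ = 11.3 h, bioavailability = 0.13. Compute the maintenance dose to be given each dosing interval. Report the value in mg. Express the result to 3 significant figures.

At steady state, F × (Dose/τ) = Css × CL.
Dose = Css × CL × τ / F = 28.2 × 1.630 × 11.3 / 0.13 = 3996 mg

4000 mg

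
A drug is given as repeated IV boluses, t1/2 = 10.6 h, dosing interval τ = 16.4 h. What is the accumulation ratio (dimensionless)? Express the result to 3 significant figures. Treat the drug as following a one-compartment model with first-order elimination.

k = ln2 / t½ = 0.693147 / 10.6 = 0.06539 h⁻¹
e^(−kτ) = e^(−0.06539 × 16.4) = 0.3422
Accumulation ratio R = 1 / (1 − e^(−kτ)) = 1 / (1 − 0.3422) = 1.520

1.52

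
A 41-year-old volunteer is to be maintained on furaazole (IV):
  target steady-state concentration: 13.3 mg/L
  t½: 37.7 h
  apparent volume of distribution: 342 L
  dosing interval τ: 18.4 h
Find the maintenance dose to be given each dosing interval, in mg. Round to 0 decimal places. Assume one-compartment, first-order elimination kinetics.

k = ln2 / t½ = 0.693147 / 37.7 = 0.01839 h⁻¹
CL = k × Vd = 0.01839 × 342 = 6.289 L/h
At steady state, Dose/τ = Css × CL.
Dose = Css × CL × τ = 13.3 × 6.289 × 18.4 = 1539 mg

1539 mg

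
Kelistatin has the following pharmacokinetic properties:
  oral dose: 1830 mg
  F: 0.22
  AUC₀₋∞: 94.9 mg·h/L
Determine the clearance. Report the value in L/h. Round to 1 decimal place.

CL = F·Dose / AUC = 0.22 × 1830 / 94.9 = 4.242 L/h

4.2 L/h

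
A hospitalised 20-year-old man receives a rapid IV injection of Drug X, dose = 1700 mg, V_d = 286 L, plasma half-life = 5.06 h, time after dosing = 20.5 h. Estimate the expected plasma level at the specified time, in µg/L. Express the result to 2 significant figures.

C₀ = Dose / Vd = 1700 / 286 = 5.944 mg/L
k = ln2 / t½ = 0.693147 / 5.06 = 0.1370 h⁻¹
C = C₀ · e^(−k·t) = 5.944 × e^(−0.1370 × 20.5)
  = 5.944 × 0.06030 = 0.3584 mg/L
Convert: 0.3584 mg/L × 1000 = 358.4 µg/L

360 µg/L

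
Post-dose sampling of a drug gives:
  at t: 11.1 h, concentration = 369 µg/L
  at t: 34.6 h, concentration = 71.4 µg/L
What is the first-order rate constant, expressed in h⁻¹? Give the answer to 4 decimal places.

k = ln(C₁/C₂) / (t₂ − t₁) = ln(369/71.4) / (34.6 − 11.1)
  = 1.642 / 23.50 = 0.06987 h⁻¹

0.0699 h⁻¹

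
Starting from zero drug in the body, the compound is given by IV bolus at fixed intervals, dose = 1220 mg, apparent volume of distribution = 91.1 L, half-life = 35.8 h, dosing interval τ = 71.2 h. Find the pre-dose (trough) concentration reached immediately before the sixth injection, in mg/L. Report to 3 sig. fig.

4.51 mg/L

C₀ per dose = Dose / Vd = 1220 / 91.1 = 13.39 mg/L
k = ln2 / t½ = 0.693147 / 35.8 = 0.01936 h⁻¹
Fraction remaining after one interval: r = e^(−kτ) = e^(−0.01936 × 71.2) = 0.2520
Before dose 6, 5 doses have been given (aged 1τ, 2τ, 3τ, 4τ, 5τ).
C_trough = C₀ × (r + r² + … + r^5) = C₀ × r(1−r^5)/(1−r)
        = 13.39 × 0.2520 × (1 − 0.001016) / (1 − 0.2520) = 4.506 mg/L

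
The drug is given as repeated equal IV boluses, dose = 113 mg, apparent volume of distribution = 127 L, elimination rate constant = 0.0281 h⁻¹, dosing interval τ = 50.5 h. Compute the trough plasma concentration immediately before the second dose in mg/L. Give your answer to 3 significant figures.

0.215 mg/L

C₀ per dose = Dose / Vd = 113 / 127 = 0.8898 mg/L
Fraction remaining after one interval: r = e^(−kτ) = e^(−0.02810 × 50.5) = 0.2419
Before dose 2, 1 dose has been given (aged 1τ).
C_trough = C₀ × r = 0.8898 × 0.2419 = 0.2152 mg/L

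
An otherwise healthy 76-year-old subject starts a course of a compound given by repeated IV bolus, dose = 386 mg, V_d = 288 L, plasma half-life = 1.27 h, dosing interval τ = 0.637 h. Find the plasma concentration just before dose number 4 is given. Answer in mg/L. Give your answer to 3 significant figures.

C₀ per dose = Dose / Vd = 386 / 288 = 1.340 mg/L
k = ln2 / t½ = 0.693147 / 1.27 = 0.5458 h⁻¹
Fraction remaining after one interval: r = e^(−kτ) = e^(−0.5458 × 0.637) = 0.7063
Before dose 4, 3 doses have been given (aged 1τ, 2τ, 3τ).
C_trough = C₀ × (r + r² + … + r^3) = C₀ × r(1−r^3)/(1−r)
        = 1.340 × 0.7063 × (1 − 0.3523) / (1 − 0.7063) = 2.087 mg/L

2.09 mg/L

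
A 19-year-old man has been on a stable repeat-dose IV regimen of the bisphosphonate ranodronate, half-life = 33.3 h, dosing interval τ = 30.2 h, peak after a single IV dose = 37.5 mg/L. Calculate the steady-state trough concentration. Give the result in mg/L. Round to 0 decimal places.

43 mg/L

k = ln2 / t½ = 0.693147 / 33.3 = 0.02082 h⁻¹
e^(−kτ) = e^(−0.02082 × 30.2) = 0.5333
Accumulation ratio R = 1 / (1 − e^(−kτ)) = 1 / (1 − 0.5333) = 2.143
Steady-state trough = C₀ × R × e^(−kτ) = 37.5 × 2.143 × 0.5333 = 42.86 mg/L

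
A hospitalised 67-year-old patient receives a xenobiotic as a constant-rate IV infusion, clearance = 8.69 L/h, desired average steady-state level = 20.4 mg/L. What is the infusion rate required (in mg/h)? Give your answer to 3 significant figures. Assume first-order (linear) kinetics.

177 mg/h

At steady state, infusion rate R₀ = Css × CL = 20.4 × 8.690 = 177.3 mg/h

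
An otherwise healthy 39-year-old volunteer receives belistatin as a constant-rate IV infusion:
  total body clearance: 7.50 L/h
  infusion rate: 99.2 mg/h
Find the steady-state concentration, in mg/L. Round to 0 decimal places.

At steady state Css = R₀ / CL = 99.2 / 7.500 = 13.23 mg/L

13 mg/L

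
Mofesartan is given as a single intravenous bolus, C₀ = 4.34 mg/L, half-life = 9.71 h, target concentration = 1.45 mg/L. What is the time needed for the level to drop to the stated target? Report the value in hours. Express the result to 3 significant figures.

15.4 h

k = ln2 / t½ = 0.693147 / 9.71 = 0.07138 h⁻¹
t = ln(C₀ / C) / k = ln(4.340 / 1.45) / 0.07138
  = ln(2.993) / 0.07138 = 1.096 / 0.07138 = 15.35 h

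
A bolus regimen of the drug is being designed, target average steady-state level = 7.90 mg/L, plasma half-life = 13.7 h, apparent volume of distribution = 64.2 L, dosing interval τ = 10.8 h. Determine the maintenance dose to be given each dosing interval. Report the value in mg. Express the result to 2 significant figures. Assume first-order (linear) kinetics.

k = ln2 / t½ = 0.693147 / 13.7 = 0.05059 h⁻¹
CL = k × Vd = 0.05059 × 64.2 = 3.248 L/h
At steady state, Dose/τ = Css × CL.
Dose = Css × CL × τ = 7.90 × 3.248 × 10.8 = 277.1 mg

280 mg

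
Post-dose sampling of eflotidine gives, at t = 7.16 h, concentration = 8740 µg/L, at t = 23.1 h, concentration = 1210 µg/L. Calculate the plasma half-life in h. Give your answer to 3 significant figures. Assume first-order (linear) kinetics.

k = ln(C₁/C₂) / (t₂ − t₁) = ln(8740/1210) / (23.1 − 7.16)
  = 1.977 / 15.94 = 0.1240 h⁻¹
t½ = ln2 / k = 0.693147 / 0.1240 = 5.590 h

5.59 h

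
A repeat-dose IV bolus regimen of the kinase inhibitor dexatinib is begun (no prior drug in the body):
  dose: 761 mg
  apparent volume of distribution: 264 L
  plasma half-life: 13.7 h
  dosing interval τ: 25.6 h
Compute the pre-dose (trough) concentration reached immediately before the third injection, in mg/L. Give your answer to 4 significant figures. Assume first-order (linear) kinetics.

C₀ per dose = Dose / Vd = 761 / 264 = 2.883 mg/L
k = ln2 / t½ = 0.693147 / 13.7 = 0.05059 h⁻¹
Fraction remaining after one interval: r = e^(−kτ) = e^(−0.05059 × 25.6) = 0.2739
Before dose 3, 2 doses have been given (aged 1τ, 2τ).
C_trough = C₀ × (r + r²) = 2.883 × (0.2739 + 0.07502) = 1.006 mg/L

1.006 mg/L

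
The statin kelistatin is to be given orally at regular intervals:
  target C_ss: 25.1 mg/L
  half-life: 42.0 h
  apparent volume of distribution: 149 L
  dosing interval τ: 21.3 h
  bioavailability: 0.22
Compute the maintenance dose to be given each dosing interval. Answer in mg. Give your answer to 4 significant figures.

k = ln2 / t½ = 0.693147 / 42.0 = 0.01650 h⁻¹
CL = k × Vd = 0.01650 × 149 = 2.459 L/h
At steady state, F × (Dose/τ) = Css × CL.
Dose = Css × CL × τ / F = 25.1 × 2.459 × 21.3 / 0.22 = 5976 mg

5976 mg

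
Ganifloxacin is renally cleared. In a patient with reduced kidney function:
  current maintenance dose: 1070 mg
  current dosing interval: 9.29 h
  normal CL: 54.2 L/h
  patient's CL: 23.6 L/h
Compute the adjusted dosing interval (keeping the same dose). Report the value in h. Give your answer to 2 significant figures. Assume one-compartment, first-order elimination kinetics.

21 h

To keep the same average steady-state level, dosing rate must scale with clearance.
CL ratio = 23.6 / 54.2 = 0.4354
New interval (same dose) = 9.29 / 0.4354 = 21.34 h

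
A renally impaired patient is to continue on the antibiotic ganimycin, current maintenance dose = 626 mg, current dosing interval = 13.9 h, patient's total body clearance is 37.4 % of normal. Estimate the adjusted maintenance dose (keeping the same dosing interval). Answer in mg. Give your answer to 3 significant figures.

To keep the same average steady-state level, dosing rate must scale with clearance.
CL ratio = 37.4 / 100 = 0.3740
New dose (same interval) = 626 × 0.3740 = 234.1 mg

234 mg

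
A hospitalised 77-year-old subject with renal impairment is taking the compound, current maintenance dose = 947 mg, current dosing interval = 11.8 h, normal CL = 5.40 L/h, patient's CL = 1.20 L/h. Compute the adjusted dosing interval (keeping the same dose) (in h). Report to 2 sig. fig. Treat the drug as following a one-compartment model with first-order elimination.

53 h

To keep the same average steady-state level, dosing rate must scale with clearance.
CL ratio = 1.20 / 5.40 = 0.2222
New interval (same dose) = 11.8 / 0.2222 = 53.11 h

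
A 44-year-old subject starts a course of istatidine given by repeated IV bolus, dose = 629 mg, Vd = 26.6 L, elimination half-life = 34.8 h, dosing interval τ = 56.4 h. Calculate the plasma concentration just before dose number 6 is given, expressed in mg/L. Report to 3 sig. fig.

C₀ per dose = Dose / Vd = 629 / 26.6 = 23.65 mg/L
k = ln2 / t½ = 0.693147 / 34.8 = 0.01992 h⁻¹
Fraction remaining after one interval: r = e^(−kτ) = e^(−0.01992 × 56.4) = 0.3251
Before dose 6, 5 doses have been given (aged 1τ, 2τ, 3τ, 4τ, 5τ).
C_trough = C₀ × (r + r² + … + r^5) = C₀ × r(1−r^5)/(1−r)
        = 23.65 × 0.3251 × (1 − 0.003631) / (1 − 0.3251) = 11.35 mg/L

11.4 mg/L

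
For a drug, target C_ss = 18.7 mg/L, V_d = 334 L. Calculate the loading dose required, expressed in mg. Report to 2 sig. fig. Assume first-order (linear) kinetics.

6200 mg

LD = Css × Vd = 18.7 × 334 = 6246 mg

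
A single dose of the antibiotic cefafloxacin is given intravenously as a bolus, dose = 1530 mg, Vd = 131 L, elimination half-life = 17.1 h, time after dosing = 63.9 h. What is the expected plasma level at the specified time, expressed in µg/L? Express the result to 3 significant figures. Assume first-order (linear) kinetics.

876 µg/L

C₀ = Dose / Vd = 1530 / 131 = 11.68 mg/L
k = ln2 / t½ = 0.693147 / 17.1 = 0.04053 h⁻¹
C = C₀ · e^(−k·t) = 11.68 × e^(−0.04053 × 63.9)
  = 11.68 × 0.07503 = 0.8764 mg/L
Convert: 0.8764 mg/L × 1000 = 876.4 µg/L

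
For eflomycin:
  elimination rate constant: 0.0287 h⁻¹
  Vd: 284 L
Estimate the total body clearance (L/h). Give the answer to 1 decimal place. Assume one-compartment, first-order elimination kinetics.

CL = k × Vd = 0.0287 × 284 = 8.151 L/h

8.2 L/h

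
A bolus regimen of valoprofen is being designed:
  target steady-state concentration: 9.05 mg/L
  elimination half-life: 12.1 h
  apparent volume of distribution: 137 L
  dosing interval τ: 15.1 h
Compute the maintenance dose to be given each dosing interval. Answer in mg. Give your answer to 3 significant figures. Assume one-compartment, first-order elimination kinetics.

1070 mg

k = ln2 / t½ = 0.693147 / 12.1 = 0.05728 h⁻¹
CL = k × Vd = 0.05728 × 137 = 7.847 L/h
At steady state, Dose/τ = Css × CL.
Dose = Css × CL × τ = 9.05 × 7.847 × 15.1 = 1072 mg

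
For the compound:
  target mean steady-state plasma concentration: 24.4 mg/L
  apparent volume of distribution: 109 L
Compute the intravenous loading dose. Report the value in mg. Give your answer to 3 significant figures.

LD = Css × Vd = 24.4 × 109 = 2660 mg

2660 mg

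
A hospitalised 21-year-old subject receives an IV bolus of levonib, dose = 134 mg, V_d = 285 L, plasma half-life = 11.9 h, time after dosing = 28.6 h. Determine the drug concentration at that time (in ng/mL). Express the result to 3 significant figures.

C₀ = Dose / Vd = 134.0 / 285 = 0.4702 mg/L
k = ln2 / t½ = 0.693147 / 11.9 = 0.05825 h⁻¹
C = C₀ · e^(−k·t) = 0.4702 × e^(−0.05825 × 28.6)
  = 0.4702 × 0.1890 = 0.08887 mg/L
Convert: 0.08887 mg/L × 1000 = 88.87 ng/mL

88.9 ng/mL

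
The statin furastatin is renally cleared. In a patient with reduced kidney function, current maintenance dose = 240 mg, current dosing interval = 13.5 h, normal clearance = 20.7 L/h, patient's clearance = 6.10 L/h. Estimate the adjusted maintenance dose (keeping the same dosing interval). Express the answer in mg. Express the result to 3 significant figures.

70.7 mg

To keep the same average steady-state level, dosing rate must scale with clearance.
CL ratio = 6.10 / 20.7 = 0.2947
New dose (same interval) = 240 × 0.2947 = 70.73 mg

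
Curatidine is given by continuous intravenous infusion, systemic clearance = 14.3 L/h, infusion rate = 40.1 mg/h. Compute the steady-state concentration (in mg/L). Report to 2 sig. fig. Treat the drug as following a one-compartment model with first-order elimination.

2.8 mg/L

At steady state Css = R₀ / CL = 40.1 / 14.30 = 2.804 mg/L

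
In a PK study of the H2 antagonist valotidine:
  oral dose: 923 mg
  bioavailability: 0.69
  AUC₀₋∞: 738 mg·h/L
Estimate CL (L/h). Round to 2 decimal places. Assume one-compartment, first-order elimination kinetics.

CL = F·Dose / AUC = 0.69 × 923 / 738 = 0.8630 L/h

0.86 L/h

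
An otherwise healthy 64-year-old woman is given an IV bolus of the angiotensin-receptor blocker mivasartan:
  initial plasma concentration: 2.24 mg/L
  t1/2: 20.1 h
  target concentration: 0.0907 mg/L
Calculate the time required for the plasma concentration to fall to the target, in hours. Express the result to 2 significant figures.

k = ln2 / t½ = 0.693147 / 20.1 = 0.03448 h⁻¹
t = ln(C₀ / C) / k = ln(2.240 / 0.0907) / 0.03448
  = ln(24.70) / 0.03448 = 3.207 / 0.03448 = 93.01 h

93 h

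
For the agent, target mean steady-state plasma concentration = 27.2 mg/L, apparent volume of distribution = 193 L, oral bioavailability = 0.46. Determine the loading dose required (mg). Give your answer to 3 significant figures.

LD = Css × Vd / F = 27.2 × 193 / 0.46 = 11410 mg

11400 mg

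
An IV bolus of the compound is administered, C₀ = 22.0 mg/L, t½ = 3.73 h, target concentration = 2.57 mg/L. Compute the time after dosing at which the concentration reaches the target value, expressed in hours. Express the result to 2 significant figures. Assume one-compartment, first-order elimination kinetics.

12 h

k = ln2 / t½ = 0.693147 / 3.73 = 0.1858 h⁻¹
t = ln(C₀ / C) / k = ln(22.00 / 2.57) / 0.1858
  = ln(8.560) / 0.1858 = 2.147 / 0.1858 = 11.56 h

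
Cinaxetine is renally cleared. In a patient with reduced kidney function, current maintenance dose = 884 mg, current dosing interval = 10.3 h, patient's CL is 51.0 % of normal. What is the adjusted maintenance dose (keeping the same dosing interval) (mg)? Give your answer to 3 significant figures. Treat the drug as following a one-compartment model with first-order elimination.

451 mg

To keep the same average steady-state level, dosing rate must scale with clearance.
CL ratio = 51.0 / 100 = 0.5100
New dose (same interval) = 884 × 0.5100 = 450.8 mg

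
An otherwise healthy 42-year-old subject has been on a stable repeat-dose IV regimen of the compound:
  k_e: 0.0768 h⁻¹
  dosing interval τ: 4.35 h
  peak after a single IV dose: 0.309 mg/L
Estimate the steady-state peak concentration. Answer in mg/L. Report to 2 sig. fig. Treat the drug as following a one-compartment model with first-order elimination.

e^(−kτ) = e^(−0.07680 × 4.35) = 0.7160
Accumulation ratio R = 1 / (1 − e^(−kτ)) = 1 / (1 − 0.7160) = 3.521
Steady-state peak = C₀ × R = 0.309 × 3.521 = 1.088 mg/L

1.1 mg/L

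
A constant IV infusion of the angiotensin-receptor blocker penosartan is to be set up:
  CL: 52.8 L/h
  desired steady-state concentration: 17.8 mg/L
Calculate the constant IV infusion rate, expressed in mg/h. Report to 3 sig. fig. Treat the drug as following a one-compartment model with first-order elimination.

At steady state, infusion rate R₀ = Css × CL = 17.8 × 52.80 = 939.8 mg/h

940 mg/h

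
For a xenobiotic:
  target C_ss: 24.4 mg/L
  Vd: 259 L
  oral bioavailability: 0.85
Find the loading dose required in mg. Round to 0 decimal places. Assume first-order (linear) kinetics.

LD = Css × Vd / F = 24.4 × 259 / 0.85 = 7435 mg

7435 mg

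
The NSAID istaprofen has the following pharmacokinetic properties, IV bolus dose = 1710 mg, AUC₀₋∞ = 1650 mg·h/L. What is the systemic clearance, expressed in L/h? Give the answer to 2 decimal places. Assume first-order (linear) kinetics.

CL = Dose / AUC = 1710 / 1650 = 1.036 L/h

1.04 L/h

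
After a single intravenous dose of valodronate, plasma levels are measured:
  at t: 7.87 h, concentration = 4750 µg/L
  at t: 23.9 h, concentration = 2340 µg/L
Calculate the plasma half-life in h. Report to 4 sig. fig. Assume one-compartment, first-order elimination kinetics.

15.69 h

k = ln(C₁/C₂) / (t₂ − t₁) = ln(4750/2340) / (23.9 − 7.87)
  = 0.7080 / 16.03 = 0.04417 h⁻¹
t½ = ln2 / k = 0.693147 / 0.04417 = 15.69 h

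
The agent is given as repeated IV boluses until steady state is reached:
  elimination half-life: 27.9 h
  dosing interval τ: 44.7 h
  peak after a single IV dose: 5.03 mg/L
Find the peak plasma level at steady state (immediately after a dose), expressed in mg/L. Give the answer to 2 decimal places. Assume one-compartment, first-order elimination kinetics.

k = ln2 / t½ = 0.693147 / 27.9 = 0.02484 h⁻¹
e^(−kτ) = e^(−0.02484 × 44.7) = 0.3294
Accumulation ratio R = 1 / (1 − e^(−kτ)) = 1 / (1 − 0.3294) = 1.491
Steady-state peak = C₀ × R = 5.03 × 1.491 = 7.500 mg/L

7.50 mg/L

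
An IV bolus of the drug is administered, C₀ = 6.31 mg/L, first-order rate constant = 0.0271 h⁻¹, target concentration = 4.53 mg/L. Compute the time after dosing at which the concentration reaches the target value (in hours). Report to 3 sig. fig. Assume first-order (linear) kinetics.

t = ln(C₀ / C) / k = ln(6.310 / 4.53) / 0.02710
  = ln(1.393) / 0.02710 = 0.3315 / 0.02710 = 12.23 h

12.2 h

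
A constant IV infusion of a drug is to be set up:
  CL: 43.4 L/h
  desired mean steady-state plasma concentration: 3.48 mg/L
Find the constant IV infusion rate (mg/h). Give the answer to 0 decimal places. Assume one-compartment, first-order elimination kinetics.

At steady state, infusion rate R₀ = Css × CL = 3.48 × 43.40 = 151.0 mg/h

151 mg/h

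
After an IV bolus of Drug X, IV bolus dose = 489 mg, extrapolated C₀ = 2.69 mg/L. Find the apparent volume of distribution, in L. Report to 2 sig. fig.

Vd = Dose / C₀ = 489.0 / 2.69 = 181.8 L

180 L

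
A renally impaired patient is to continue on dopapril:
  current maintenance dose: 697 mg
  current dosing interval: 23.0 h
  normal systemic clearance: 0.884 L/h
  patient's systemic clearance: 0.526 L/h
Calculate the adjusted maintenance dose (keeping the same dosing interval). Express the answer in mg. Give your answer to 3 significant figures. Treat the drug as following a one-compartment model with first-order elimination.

415 mg

To keep the same average steady-state level, dosing rate must scale with clearance.
CL ratio = 0.526 / 0.884 = 0.5950
New dose (same interval) = 697 × 0.5950 = 414.7 mg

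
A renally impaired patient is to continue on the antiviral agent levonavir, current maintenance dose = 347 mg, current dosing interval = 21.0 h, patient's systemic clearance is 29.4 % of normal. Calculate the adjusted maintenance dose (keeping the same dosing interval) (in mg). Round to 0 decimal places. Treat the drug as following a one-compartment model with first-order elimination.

102 mg

To keep the same average steady-state level, dosing rate must scale with clearance.
CL ratio = 29.4 / 100 = 0.2940
New dose (same interval) = 347 × 0.2940 = 102.0 mg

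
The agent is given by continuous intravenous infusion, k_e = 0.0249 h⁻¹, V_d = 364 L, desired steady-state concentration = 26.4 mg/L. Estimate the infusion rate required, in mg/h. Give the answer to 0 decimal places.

CL = k × Vd = 0.02490 × 364 = 9.064 L/h
At steady state, infusion rate R₀ = Css × CL = 26.4 × 9.064 = 239.3 mg/h

239 mg/h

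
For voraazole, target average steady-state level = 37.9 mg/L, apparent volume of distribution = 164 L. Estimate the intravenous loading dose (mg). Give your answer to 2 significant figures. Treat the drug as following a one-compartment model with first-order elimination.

6200 mg

LD = Css × Vd = 37.9 × 164 = 6216 mg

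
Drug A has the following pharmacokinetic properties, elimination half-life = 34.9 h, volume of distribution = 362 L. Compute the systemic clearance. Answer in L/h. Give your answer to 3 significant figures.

k = ln2 / t½ = 0.693147 / 34.9 = 0.01986 h⁻¹
CL = k × Vd = 0.01986 × 362 = 7.189 L/h

7.19 L/h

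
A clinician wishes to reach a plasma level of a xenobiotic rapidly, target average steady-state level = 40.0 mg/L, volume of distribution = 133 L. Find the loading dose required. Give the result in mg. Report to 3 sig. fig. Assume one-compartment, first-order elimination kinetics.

LD = Css × Vd = 40.0 × 133 = 5320 mg

5320 mg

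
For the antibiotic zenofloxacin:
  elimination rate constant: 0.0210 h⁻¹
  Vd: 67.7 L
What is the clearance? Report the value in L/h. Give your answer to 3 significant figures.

CL = k × Vd = 0.0210 × 67.7 = 1.422 L/h

1.42 L/h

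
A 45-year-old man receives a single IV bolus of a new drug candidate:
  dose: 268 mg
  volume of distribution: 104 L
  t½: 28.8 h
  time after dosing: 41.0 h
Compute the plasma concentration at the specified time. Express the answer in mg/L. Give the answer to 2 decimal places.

C₀ = Dose / Vd = 268.0 / 104 = 2.577 mg/L
k = ln2 / t½ = 0.693147 / 28.8 = 0.02407 h⁻¹
C = C₀ · e^(−k·t) = 2.577 × e^(−0.02407 × 41.0)
  = 2.577 × 0.3727 = 0.9604 mg/L

0.96 mg/L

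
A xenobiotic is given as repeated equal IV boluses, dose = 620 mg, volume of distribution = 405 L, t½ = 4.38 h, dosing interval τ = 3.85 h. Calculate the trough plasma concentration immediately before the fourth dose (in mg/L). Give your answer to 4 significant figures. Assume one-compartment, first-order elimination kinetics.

C₀ per dose = Dose / Vd = 620 / 405 = 1.531 mg/L
k = ln2 / t½ = 0.693147 / 4.38 = 0.1583 h⁻¹
Fraction remaining after one interval: r = e^(−kτ) = e^(−0.1583 × 3.85) = 0.5436
Before dose 4, 3 doses have been given (aged 1τ, 2τ, 3τ).
C_trough = C₀ × (r + r² + … + r^3) = C₀ × r(1−r^3)/(1−r)
        = 1.531 × 0.5436 × (1 − 0.1606) / (1 − 0.5436) = 1.531 mg/L

1.531 mg/L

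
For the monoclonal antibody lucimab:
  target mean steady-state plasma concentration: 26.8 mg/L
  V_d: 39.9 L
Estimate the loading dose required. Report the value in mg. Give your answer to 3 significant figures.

1070 mg

LD = Css × Vd = 26.8 × 39.9 = 1069 mg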